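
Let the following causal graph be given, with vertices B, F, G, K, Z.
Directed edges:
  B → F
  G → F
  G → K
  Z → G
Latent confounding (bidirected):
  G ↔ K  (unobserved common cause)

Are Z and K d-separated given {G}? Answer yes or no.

No — Z and K are d-connected given {G}.

Bayes-Ball from Z | {G} reaches {K}.
K ∈ reach(Z|{G}) ⇒ Z ⊥̸ K | {G}.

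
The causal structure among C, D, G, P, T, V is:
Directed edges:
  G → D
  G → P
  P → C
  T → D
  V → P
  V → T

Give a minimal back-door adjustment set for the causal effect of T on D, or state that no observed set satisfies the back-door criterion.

desc(T)\{T}={D}; candidates ⊆ {C,G,P,V}.
∅: T⊥D given ∅ in G with T→· removed — back-door holds.

T→D: minimal back-door set ∅.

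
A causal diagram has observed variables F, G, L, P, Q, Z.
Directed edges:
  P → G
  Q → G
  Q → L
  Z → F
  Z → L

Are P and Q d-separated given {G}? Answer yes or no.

No — P and Q are d-connected given {G}.

Bayes-Ball from P | {G} reaches {L,Q}.
Q ∈ reach(P|{G}) ⇒ P ⊥̸ Q | {G}.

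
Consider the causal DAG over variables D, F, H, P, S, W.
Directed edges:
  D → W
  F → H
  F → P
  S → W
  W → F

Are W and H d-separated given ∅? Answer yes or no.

No — W and H are d-connected given ∅.

Bayes-Ball from W | ∅ reaches {D,F,H,P,S}.
H ∈ reach(W|∅) ⇒ W ⊥̸ H | ∅.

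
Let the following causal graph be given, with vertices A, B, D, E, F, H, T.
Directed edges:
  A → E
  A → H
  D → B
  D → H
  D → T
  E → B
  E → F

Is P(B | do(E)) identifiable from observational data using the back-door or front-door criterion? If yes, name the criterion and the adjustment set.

P(B|do(E)): backdoor, adjust for ∅.

desc(E)\{E}={B,F}; candidates ⊆ {A,D,H,T}.
∅: E⊥B given ∅ in G with E→· removed — back-door holds.
P(B|do(E)) = P(B|E) — no adjustment needed.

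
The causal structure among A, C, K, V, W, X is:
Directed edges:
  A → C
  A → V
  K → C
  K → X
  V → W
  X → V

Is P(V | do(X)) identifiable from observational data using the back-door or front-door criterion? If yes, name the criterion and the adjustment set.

desc(X)\{X}={V,W}; candidates ⊆ {A,C,K}.
∅: X⊥V given ∅ in G with X→· removed — back-door holds.
P(V|do(X)) = P(V|X) — no adjustment needed.

P(V|do(X)): backdoor, adjust for ∅.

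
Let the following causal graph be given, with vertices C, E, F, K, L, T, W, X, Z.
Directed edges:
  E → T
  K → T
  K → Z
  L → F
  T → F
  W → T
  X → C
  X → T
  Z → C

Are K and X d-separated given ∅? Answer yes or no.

Bayes-Ball from K | ∅ reaches {C,F,T,Z}.
X ∉ reach(K|∅) ⇒ K ⊥ X | ∅.

Yes — K ⊥ X | ∅.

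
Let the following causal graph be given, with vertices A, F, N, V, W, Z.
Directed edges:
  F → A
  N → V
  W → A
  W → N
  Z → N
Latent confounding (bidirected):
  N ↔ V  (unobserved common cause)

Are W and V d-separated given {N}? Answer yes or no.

No — W and V are d-connected given {N}.

Bayes-Ball from W | {N} reaches {A,V,Z}.
V ∈ reach(W|{N}) ⇒ W ⊥̸ V | {N}.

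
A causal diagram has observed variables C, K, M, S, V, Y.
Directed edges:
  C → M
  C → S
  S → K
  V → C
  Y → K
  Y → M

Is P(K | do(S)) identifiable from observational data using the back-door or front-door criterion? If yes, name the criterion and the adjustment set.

desc(S)\{S}={K}; candidates ⊆ {C,M,V,Y}.
∅: S⊥K given ∅ in G with S→· removed — back-door holds.
P(K|do(S)) = P(K|S) — no adjustment needed.

P(K|do(S)): backdoor, adjust for ∅.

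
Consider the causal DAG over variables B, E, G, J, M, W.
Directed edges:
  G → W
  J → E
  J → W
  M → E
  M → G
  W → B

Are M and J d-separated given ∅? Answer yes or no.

Yes — M ⊥ J | ∅.

Bayes-Ball from M | ∅ reaches {B,E,G,W}.
J ∉ reach(M|∅) ⇒ M ⊥ J | ∅.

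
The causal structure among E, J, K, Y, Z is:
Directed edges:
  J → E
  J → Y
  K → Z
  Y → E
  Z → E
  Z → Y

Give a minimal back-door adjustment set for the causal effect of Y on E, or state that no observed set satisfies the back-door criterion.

desc(Y)\{Y}={E}; candidates ⊆ {J,K,Z}.
size 0: {}; under {} Y still reaches {E,J,K,Z} ∋ E.
size 1: {J}, {K}, {Z}; under {J} Y still reaches {E,K,Z} ∋ E.
{J,Z}: Y⊥E given {J,Z} in G with Y→· removed — back-door holds.

Y→E: minimal back-door set {J, Z}.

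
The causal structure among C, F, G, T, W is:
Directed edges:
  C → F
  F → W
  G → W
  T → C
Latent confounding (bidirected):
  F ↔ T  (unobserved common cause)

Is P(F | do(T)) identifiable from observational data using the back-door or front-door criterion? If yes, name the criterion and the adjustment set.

P(F|do(T)): frontdoor, adjust for {C}.

desc(T)\{T}={C,F,W}; candidates ⊆ {G}.
T↔F: latent back-door arc(s) into T.
size 0: {}; under {} T still reaches {F,W} ∋ F.
size 1: {G}; under {G} T still reaches {F,W} ∋ F.
T↔F cannot be blocked by any observed set — no back-door set.
{C}: (i) intercepts every directed T→F path; (ii) no back-door T→{C}; (iii) {T} blocks every back-door {C}→F. Front-door holds.
P(F|do(T)) = Σ_{C} P(C|T) Σ_{T'} P(F|C,T')P(T').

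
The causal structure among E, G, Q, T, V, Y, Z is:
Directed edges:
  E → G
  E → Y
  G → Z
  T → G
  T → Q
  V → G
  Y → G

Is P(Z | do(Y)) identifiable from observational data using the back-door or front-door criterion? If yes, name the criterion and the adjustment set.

desc(Y)\{Y}={G,Z}; candidates ⊆ {E,Q,T,V}.
size 0: {}; under {} Y still reaches {E,G,Z} ∋ Z.
{E}: Y⊥Z given {E} in G with Y→· removed — back-door holds.
P(Z|do(Y)) = Σ_{E} P(Z|Y,E)·P(E).

P(Z|do(Y)): backdoor, adjust for {E}.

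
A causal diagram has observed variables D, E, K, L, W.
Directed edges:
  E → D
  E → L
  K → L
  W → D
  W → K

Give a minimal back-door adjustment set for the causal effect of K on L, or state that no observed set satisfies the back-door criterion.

K→L: minimal back-door set ∅.

desc(K)\{K}={L}; candidates ⊆ {D,E,W}.
∅: K⊥L given ∅ in G with K→· removed — back-door holds.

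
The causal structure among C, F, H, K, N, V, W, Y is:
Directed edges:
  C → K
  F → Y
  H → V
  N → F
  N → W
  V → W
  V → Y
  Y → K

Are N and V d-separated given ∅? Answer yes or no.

Yes — N ⊥ V | ∅.

Bayes-Ball from N | ∅ reaches {F,K,W,Y}.
V ∉ reach(N|∅) ⇒ N ⊥ V | ∅.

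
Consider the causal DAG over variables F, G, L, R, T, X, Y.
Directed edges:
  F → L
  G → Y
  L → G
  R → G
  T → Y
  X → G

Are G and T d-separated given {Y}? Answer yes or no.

Bayes-Ball from G | {Y} reaches {F,L,R,T,X}.
T ∈ reach(G|{Y}) ⇒ G ⊥̸ T | {Y}.

No — G and T are d-connected given {Y}.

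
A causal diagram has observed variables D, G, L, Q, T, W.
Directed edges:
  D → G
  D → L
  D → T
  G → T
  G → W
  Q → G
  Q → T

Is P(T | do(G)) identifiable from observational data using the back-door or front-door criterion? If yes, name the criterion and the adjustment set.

P(T|do(G)): backdoor, adjust for {D, Q}.

desc(G)\{G}={T,W}; candidates ⊆ {D,L,Q}.
size 0: {}; under {} G still reaches {D,L,Q,T} ∋ T.
size 1: {D}, {L}, {Q}; under {D} G still reaches {Q,T} ∋ T.
{D,Q}: G⊥T given {D,Q} in G with G→· removed — back-door holds.
P(T|do(G)) = Σ_{D,Q} P(T|G,D,Q)·P(D,Q).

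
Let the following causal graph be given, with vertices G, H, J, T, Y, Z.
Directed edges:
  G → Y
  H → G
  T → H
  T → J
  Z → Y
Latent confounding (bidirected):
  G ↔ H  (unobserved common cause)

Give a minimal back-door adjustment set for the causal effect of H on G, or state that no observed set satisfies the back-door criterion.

desc(H)\{H}={G,Y}; candidates ⊆ {J,T,Z}.
H↔G: latent back-door arc(s) into H.
size 0: {}; under {} H still reaches {G,J,T,Y} ∋ G.
size 1: {J}, {T}, {Z}; under {J} H still reaches {G,T,Y} ∋ G.
size 2: {J,T}, {J,Z}, {T,Z}; under {J,T} H still reaches {G,Y} ∋ G.
H↔G cannot be blocked by any observed set — no back-door set.

H→G: no observed back-door set.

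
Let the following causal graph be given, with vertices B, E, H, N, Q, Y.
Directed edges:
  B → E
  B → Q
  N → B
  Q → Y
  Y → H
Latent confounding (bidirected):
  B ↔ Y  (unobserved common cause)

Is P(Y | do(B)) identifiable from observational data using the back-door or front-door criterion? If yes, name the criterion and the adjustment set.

P(Y|do(B)): frontdoor, adjust for {Q}.

desc(B)\{B}={E,H,Q,Y}; candidates ⊆ {N}.
B↔Y: latent back-door arc(s) into B.
size 0: {}; under {} B still reaches {H,N,Y} ∋ Y.
size 1: {N}; under {N} B still reaches {H,Y} ∋ Y.
B↔Y cannot be blocked by any observed set — no back-door set.
{Q}: (i) intercepts every directed B→Y path; (ii) no back-door B→{Q}; (iii) {B} blocks every back-door {Q}→Y. Front-door holds.
P(Y|do(B)) = Σ_{Q} P(Q|B) Σ_{B'} P(Y|Q,B')P(B').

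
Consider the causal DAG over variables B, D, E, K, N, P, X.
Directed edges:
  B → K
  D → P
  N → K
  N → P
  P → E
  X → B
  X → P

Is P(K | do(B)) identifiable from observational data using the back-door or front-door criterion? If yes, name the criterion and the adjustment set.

desc(B)\{B}={K}; candidates ⊆ {D,E,N,P,X}.
∅: B⊥K given ∅ in G with B→· removed — back-door holds.
P(K|do(B)) = P(K|B) — no adjustment needed.

P(K|do(B)): backdoor, adjust for ∅.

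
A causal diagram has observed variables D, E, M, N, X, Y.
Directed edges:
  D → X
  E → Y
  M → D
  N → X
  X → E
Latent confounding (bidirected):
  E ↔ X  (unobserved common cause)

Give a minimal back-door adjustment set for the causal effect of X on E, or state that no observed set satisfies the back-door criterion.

desc(X)\{X}={E,Y}; candidates ⊆ {D,M,N}.
X↔E: latent back-door arc(s) into X.
size 0: {}; under {} X still reaches {D,E,M,N,Y} ∋ E.
size 1: {D}, {M}, {N}; under {D} X still reaches {E,N,Y} ∋ E.
size 2: {D,M}, {D,N}, {M,N}; under {D,M} X still reaches {E,N,Y} ∋ E.
X↔E cannot be blocked by any observed set — no back-door set.

X→E: no observed back-door set.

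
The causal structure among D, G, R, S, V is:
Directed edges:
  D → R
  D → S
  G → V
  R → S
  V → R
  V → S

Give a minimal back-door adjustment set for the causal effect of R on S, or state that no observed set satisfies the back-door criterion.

R→S: minimal back-door set {D, V}.

desc(R)\{R}={S}; candidates ⊆ {D,G,V}.
size 0: {}; under {} R still reaches {D,G,S,V} ∋ S.
size 1: {D}, {G}, {V}; under {D} R still reaches {G,S,V} ∋ S.
{D,V}: R⊥S given {D,V} in G with R→· removed — back-door holds.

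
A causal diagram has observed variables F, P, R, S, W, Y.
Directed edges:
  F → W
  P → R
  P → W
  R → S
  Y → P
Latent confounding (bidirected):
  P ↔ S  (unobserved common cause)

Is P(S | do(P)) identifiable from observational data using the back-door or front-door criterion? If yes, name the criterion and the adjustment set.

P(S|do(P)): frontdoor, adjust for {R}.

desc(P)\{P}={R,S,W}; candidates ⊆ {F,Y}.
P↔S: latent back-door arc(s) into P.
size 0: {}; under {} P still reaches {S,Y} ∋ S.
size 1: {F}, {Y}; under {F} P still reaches {S,Y} ∋ S.
size 2: {F,Y}; under {F,Y} P still reaches {S} ∋ S.
P↔S cannot be blocked by any observed set — no back-door set.
{R}: (i) intercepts every directed P→S path; (ii) no back-door P→{R}; (iii) {P} blocks every back-door {R}→S. Front-door holds.
P(S|do(P)) = Σ_{R} P(R|P) Σ_{P'} P(S|R,P')P(P').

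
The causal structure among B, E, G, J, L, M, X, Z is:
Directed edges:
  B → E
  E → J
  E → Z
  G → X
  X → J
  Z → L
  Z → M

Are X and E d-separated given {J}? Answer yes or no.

Bayes-Ball from X | {J} reaches {B,E,G,L,M,Z}.
E ∈ reach(X|{J}) ⇒ X ⊥̸ E | {J}.

No — X and E are d-connected given {J}.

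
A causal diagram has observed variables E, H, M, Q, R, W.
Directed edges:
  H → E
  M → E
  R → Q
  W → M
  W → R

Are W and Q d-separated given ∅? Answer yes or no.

No — W and Q are d-connected given ∅.

Bayes-Ball from W | ∅ reaches {E,M,Q,R}.
Q ∈ reach(W|∅) ⇒ W ⊥̸ Q | ∅.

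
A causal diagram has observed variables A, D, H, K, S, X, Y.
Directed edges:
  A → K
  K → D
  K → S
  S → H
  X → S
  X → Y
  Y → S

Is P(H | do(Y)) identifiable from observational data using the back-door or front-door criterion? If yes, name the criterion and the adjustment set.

P(H|do(Y)): backdoor, adjust for {X}.

desc(Y)\{Y}={H,S}; candidates ⊆ {A,D,K,X}.
size 0: {}; under {} Y still reaches {H,S,X} ∋ H.
{X}: Y⊥H given {X} in G with Y→· removed — back-door holds.
P(H|do(Y)) = Σ_{X} P(H|Y,X)·P(X).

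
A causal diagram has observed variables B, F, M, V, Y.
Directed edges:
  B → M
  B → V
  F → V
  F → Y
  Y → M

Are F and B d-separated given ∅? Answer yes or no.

Bayes-Ball from F | ∅ reaches {M,V,Y}.
B ∉ reach(F|∅) ⇒ F ⊥ B | ∅.

Yes — F ⊥ B | ∅.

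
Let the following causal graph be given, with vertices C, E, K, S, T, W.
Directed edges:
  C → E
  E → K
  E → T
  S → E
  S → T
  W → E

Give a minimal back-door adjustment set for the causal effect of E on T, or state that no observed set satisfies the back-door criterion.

desc(E)\{E}={K,T}; candidates ⊆ {C,S,W}.
size 0: {}; under {} E still reaches {C,S,T,W} ∋ T.
{S}: E⊥T given {S} in G with E→· removed — back-door holds.

E→T: minimal back-door set {S}.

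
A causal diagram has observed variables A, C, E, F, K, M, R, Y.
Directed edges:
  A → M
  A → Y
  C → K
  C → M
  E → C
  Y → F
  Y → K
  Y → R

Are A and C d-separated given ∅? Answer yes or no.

Bayes-Ball from A | ∅ reaches {F,K,M,R,Y}.
C ∉ reach(A|∅) ⇒ A ⊥ C | ∅.

Yes — A ⊥ C | ∅.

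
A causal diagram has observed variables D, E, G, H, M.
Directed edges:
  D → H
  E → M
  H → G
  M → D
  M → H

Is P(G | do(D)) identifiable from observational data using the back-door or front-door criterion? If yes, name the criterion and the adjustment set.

P(G|do(D)): backdoor, adjust for {M}.

desc(D)\{D}={G,H}; candidates ⊆ {E,M}.
size 0: {}; under {} D still reaches {E,G,H,M} ∋ G.
{M}: D⊥G given {M} in G with D→· removed — back-door holds.
P(G|do(D)) = Σ_{M} P(G|D,M)·P(M).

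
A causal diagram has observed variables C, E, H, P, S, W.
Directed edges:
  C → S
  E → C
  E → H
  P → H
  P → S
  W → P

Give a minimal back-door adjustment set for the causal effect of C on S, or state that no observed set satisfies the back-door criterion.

C→S: minimal back-door set ∅.

desc(C)\{C}={S}; candidates ⊆ {E,H,P,W}.
∅: C⊥S given ∅ in G with C→· removed — back-door holds.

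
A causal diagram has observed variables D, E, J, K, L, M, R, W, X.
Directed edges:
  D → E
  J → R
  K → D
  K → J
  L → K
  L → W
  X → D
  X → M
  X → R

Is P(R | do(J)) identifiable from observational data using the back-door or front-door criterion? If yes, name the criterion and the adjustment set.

desc(J)\{J}={R}; candidates ⊆ {D,E,K,L,M,W,X}.
∅: J⊥R given ∅ in G with J→· removed — back-door holds.
P(R|do(J)) = P(R|J) — no adjustment needed.

P(R|do(J)): backdoor, adjust for ∅.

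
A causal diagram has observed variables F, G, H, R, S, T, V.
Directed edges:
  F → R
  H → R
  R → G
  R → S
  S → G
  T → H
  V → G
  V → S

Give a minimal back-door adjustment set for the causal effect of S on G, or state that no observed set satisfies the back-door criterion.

S→G: minimal back-door set {R, V}.

desc(S)\{S}={G}; candidates ⊆ {F,H,R,T,V}.
size 0: {}; under {} S still reaches {F,G,H,R,T,V} ∋ G.
size 1: {F}, {H}, {R} …(+2); under {F} S still reaches {G,H,R,T,V} ∋ G.
{R,V}: S⊥G given {R,V} in G with S→· removed — back-door holds.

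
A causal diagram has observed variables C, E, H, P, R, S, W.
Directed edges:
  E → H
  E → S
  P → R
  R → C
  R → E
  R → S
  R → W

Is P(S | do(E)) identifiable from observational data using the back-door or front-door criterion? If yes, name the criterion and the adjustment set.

desc(E)\{E}={H,S}; candidates ⊆ {C,P,R,W}.
size 0: {}; under {} E still reaches {C,P,R,S,W} ∋ S.
{R}: E⊥S given {R} in G with E→· removed — back-door holds.
P(S|do(E)) = Σ_{R} P(S|E,R)·P(R).

P(S|do(E)): backdoor, adjust for {R}.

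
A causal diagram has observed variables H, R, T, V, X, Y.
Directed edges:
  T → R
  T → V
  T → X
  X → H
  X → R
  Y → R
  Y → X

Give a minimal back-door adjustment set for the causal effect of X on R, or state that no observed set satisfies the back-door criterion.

X→R: minimal back-door set {T, Y}.

desc(X)\{X}={H,R}; candidates ⊆ {T,V,Y}.
size 0: {}; under {} X still reaches {R,T,V,Y} ∋ R.
size 1: {T}, {V}, {Y}; under {T} X still reaches {R,Y} ∋ R.
{T,Y}: X⊥R given {T,Y} in G with X→· removed — back-door holds.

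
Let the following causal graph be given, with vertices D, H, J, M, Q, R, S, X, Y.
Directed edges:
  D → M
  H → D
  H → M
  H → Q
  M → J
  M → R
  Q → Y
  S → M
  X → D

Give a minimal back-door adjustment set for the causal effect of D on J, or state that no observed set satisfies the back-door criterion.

desc(D)\{D}={J,M,R}; candidates ⊆ {H,Q,S,X,Y}.
size 0: {}; under {} D still reaches {H,J,M,Q,R,X,Y} ∋ J.
{H}: D⊥J given {H} in G with D→· removed — back-door holds.

D→J: minimal back-door set {H}.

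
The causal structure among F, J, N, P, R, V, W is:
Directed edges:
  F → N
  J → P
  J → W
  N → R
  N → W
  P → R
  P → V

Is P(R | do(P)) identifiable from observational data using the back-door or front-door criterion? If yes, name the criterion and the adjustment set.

P(R|do(P)): backdoor, adjust for ∅.

desc(P)\{P}={R,V}; candidates ⊆ {F,J,N,W}.
∅: P⊥R given ∅ in G with P→· removed — back-door holds.
P(R|do(P)) = P(R|P) — no adjustment needed.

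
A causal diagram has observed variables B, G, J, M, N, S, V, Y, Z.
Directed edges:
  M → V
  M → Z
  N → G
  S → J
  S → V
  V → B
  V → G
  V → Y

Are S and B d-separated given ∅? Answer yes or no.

Bayes-Ball from S | ∅ reaches {B,G,J,V,Y}.
B ∈ reach(S|∅) ⇒ S ⊥̸ B | ∅.

No — S and B are d-connected given ∅.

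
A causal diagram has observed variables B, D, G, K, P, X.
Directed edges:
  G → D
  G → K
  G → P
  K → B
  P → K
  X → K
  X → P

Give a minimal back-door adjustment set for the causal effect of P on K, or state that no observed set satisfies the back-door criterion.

desc(P)\{P}={B,K}; candidates ⊆ {D,G,X}.
size 0: {}; under {} P still reaches {B,D,G,K,X} ∋ K.
size 1: {D}, {G}, {X}; under {D} P still reaches {B,G,K,X} ∋ K.
{G,X}: P⊥K given {G,X} in G with P→· removed — back-door holds.

P→K: minimal back-door set {G, X}.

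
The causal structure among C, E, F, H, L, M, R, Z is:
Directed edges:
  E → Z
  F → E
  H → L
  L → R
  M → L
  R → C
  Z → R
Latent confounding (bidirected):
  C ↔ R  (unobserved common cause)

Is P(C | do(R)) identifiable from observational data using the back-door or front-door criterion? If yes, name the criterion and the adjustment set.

desc(R)\{R}={C}; candidates ⊆ {E,F,H,L,M,Z}.
R↔C: latent back-door arc(s) into R.
size 0: {}; under {} R still reaches {C,E,F,H,L,M,Z} ∋ C.
size 1: {E}, {F}, {H} …(+3); under {E} R still reaches {C,H,L,M,Z} ∋ C.
size 2: {E,F}, {E,H}, {E,L} …(+12); under {E,F} R still reaches {C,H,L,M,Z} ∋ C.
R↔C cannot be blocked by any observed set — no back-door set.
No mediator lies on a directed R→…→C path.
Neither criterion identifies P(C|do(R)) in this graph.

P(C|do(R)): not identifiable (no BD/FD set).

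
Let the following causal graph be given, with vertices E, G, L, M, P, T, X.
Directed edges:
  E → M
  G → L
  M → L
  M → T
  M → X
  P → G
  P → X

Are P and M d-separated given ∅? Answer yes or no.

Bayes-Ball from P | ∅ reaches {G,L,X}.
M ∉ reach(P|∅) ⇒ P ⊥ M | ∅.

Yes — P ⊥ M | ∅.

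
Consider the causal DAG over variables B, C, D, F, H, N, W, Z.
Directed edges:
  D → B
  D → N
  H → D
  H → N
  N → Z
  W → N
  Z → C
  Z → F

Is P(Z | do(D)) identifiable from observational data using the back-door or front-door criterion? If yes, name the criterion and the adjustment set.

P(Z|do(D)): backdoor, adjust for {H}.

desc(D)\{D}={B,C,F,N,Z}; candidates ⊆ {H,W}.
size 0: {}; under {} D still reaches {C,F,H,N,Z} ∋ Z.
{H}: D⊥Z given {H} in G with D→· removed — back-door holds.
P(Z|do(D)) = Σ_{H} P(Z|D,H)·P(H).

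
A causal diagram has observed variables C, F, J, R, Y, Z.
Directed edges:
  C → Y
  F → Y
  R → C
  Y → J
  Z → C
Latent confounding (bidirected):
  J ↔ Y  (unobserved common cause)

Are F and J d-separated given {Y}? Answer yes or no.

Bayes-Ball from F | {Y} reaches {C,J,R,Z}.
J ∈ reach(F|{Y}) ⇒ F ⊥̸ J | {Y}.

No — F and J are d-connected given {Y}.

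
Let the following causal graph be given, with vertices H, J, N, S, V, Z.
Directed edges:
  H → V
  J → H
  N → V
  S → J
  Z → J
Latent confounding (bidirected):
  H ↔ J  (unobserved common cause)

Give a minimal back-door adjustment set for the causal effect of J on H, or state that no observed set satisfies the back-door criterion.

desc(J)\{J}={H,V}; candidates ⊆ {N,S,Z}.
J↔H: latent back-door arc(s) into J.
size 0: {}; under {} J still reaches {H,S,V,Z} ∋ H.
size 1: {N}, {S}, {Z}; under {N} J still reaches {H,S,V,Z} ∋ H.
size 2: {N,S}, {N,Z}, {S,Z}; under {N,S} J still reaches {H,V,Z} ∋ H.
J↔H cannot be blocked by any observed set — no back-door set.

J→H: no observed back-door set.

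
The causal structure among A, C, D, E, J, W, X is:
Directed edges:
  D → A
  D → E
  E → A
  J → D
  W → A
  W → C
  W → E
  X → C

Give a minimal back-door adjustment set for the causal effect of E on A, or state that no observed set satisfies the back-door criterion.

E→A: minimal back-door set {D, W}.

desc(E)\{E}={A}; candidates ⊆ {C,D,J,W,X}.
size 0: {}; under {} E still reaches {A,C,D,J,W} ∋ A.
size 1: {C}, {D}, {J} …(+2); under {C} E still reaches {A,D,J,W,X} ∋ A.
{D,W}: E⊥A given {D,W} in G with E→· removed — back-door holds.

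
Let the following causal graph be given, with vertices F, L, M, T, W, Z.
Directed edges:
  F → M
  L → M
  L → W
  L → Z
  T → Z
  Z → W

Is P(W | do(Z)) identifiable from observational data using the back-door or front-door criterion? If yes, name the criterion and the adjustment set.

desc(Z)\{Z}={W}; candidates ⊆ {F,L,M,T}.
size 0: {}; under {} Z still reaches {L,M,T,W} ∋ W.
{L}: Z⊥W given {L} in G with Z→· removed — back-door holds.
P(W|do(Z)) = Σ_{L} P(W|Z,L)·P(L).

P(W|do(Z)): backdoor, adjust for {L}.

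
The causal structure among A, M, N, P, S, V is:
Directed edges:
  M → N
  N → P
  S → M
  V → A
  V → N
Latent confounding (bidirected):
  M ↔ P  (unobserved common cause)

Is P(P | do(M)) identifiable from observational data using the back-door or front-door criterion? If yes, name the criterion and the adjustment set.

P(P|do(M)): frontdoor, adjust for {N}.

desc(M)\{M}={N,P}; candidates ⊆ {A,S,V}.
M↔P: latent back-door arc(s) into M.
size 0: {}; under {} M still reaches {P,S} ∋ P.
size 1: {A}, {S}, {V}; under {A} M still reaches {P,S} ∋ P.
size 2: {A,S}, {A,V}, {S,V}; under {A,S} M still reaches {P} ∋ P.
M↔P cannot be blocked by any observed set — no back-door set.
{N}: (i) intercepts every directed M→P path; (ii) no back-door M→{N}; (iii) {M} blocks every back-door {N}→P. Front-door holds.
P(P|do(M)) = Σ_{N} P(N|M) Σ_{M'} P(P|N,M')P(M').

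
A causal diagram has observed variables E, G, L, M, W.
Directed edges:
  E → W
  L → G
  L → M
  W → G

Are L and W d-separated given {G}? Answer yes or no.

Bayes-Ball from L | {G} reaches {E,M,W}.
W ∈ reach(L|{G}) ⇒ L ⊥̸ W | {G}.

No — L and W are d-connected given {G}.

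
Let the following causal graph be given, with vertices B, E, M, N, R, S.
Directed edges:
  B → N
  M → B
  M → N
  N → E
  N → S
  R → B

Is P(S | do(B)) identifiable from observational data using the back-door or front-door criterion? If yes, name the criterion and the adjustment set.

P(S|do(B)): backdoor, adjust for {M}.

desc(B)\{B}={E,N,S}; candidates ⊆ {M,R}.
size 0: {}; under {} B still reaches {E,M,N,R,S} ∋ S.
{M}: B⊥S given {M} in G with B→· removed — back-door holds.
P(S|do(B)) = Σ_{M} P(S|B,M)·P(M).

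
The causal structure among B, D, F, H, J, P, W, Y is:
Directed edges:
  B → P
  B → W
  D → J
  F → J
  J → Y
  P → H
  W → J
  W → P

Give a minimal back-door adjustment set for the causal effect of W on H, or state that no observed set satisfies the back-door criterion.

W→H: minimal back-door set {B}.

desc(W)\{W}={H,J,P,Y}; candidates ⊆ {B,D,F}.
size 0: {}; under {} W still reaches {B,H,P} ∋ H.
{B}: W⊥H given {B} in G with W→· removed — back-door holds.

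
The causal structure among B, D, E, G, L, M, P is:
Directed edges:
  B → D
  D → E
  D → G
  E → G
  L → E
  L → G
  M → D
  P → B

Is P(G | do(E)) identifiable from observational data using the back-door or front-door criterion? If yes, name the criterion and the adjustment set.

desc(E)\{E}={G}; candidates ⊆ {B,D,L,M,P}.
size 0: {}; under {} E still reaches {B,D,G,L,M,P} ∋ G.
size 1: {B}, {D}, {L} …(+2); under {B} E still reaches {D,G,L,M} ∋ G.
{D,L}: E⊥G given {D,L} in G with E→· removed — back-door holds.
P(G|do(E)) = Σ_{D,L} P(G|E,D,L)·P(D,L).

P(G|do(E)): backdoor, adjust for {D, L}.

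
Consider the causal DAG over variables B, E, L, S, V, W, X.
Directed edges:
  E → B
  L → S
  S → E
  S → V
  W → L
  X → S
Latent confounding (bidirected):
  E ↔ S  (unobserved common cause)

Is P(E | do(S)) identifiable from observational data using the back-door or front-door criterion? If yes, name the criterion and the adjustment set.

P(E|do(S)): not identifiable (no BD/FD set).

desc(S)\{S}={B,E,V}; candidates ⊆ {L,W,X}.
S↔E: latent back-door arc(s) into S.
size 0: {}; under {} S still reaches {B,E,L,W,X} ∋ E.
size 1: {L}, {W}, {X}; under {L} S still reaches {B,E,X} ∋ E.
size 2: {L,W}, {L,X}, {W,X}; under {L,W} S still reaches {B,E,X} ∋ E.
S↔E cannot be blocked by any observed set — no back-door set.
No mediator lies on a directed S→…→E path.
Neither criterion identifies P(E|do(S)) in this graph.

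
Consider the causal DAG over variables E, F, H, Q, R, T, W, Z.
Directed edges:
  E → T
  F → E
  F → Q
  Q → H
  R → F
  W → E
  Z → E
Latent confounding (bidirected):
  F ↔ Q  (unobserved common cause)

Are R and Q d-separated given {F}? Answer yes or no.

Bayes-Ball from R | {F} reaches {H,Q}.
Q ∈ reach(R|{F}) ⇒ R ⊥̸ Q | {F}.

No — R and Q are d-connected given {F}.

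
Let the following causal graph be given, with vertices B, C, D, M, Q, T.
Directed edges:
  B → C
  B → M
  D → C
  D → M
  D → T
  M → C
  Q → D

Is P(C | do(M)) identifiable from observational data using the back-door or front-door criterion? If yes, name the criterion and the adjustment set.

desc(M)\{M}={C}; candidates ⊆ {B,D,Q,T}.
size 0: {}; under {} M still reaches {B,C,D,Q,T} ∋ C.
size 1: {B}, {D}, {Q} …(+1); under {B} M still reaches {C,D,Q,T} ∋ C.
{B,D}: M⊥C given {B,D} in G with M→· removed — back-door holds.
P(C|do(M)) = Σ_{B,D} P(C|M,B,D)·P(B,D).

P(C|do(M)): backdoor, adjust for {B, D}.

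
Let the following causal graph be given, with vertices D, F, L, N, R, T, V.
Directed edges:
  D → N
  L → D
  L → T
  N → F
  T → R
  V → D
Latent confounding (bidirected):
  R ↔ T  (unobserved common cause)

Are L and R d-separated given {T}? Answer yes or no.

No — L and R are d-connected given {T}.

Bayes-Ball from L | {T} reaches {D,F,N,R}.
R ∈ reach(L|{T}) ⇒ L ⊥̸ R | {T}.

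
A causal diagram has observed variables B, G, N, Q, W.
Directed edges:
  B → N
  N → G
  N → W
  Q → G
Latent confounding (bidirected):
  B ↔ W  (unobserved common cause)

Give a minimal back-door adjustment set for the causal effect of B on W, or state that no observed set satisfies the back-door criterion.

B→W: no observed back-door set.

desc(B)\{B}={G,N,W}; candidates ⊆ {Q}.
B↔W: latent back-door arc(s) into B.
size 0: {}; under {} B still reaches {W} ∋ W.
size 1: {Q}; under {Q} B still reaches {W} ∋ W.
B↔W cannot be blocked by any observed set — no back-door set.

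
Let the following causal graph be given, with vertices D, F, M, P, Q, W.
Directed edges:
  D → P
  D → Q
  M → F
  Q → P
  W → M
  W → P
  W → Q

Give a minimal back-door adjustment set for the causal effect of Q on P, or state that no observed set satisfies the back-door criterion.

desc(Q)\{Q}={P}; candidates ⊆ {D,F,M,W}.
size 0: {}; under {} Q still reaches {D,F,M,P,W} ∋ P.
size 1: {D}, {F}, {M} …(+1); under {D} Q still reaches {F,M,P,W} ∋ P.
{D,W}: Q⊥P given {D,W} in G with Q→· removed — back-door holds.

Q→P: minimal back-door set {D, W}.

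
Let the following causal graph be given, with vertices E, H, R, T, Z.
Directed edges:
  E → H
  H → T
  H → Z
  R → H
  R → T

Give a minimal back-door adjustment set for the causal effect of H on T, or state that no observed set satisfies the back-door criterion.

desc(H)\{H}={T,Z}; candidates ⊆ {E,R}.
size 0: {}; under {} H still reaches {E,R,T} ∋ T.
{R}: H⊥T given {R} in G with H→· removed — back-door holds.

H→T: minimal back-door set {R}.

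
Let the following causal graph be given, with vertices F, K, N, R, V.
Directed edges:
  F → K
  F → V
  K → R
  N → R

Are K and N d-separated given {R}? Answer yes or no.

No — K and N are d-connected given {R}.

Bayes-Ball from K | {R} reaches {F,N,V}.
N ∈ reach(K|{R}) ⇒ K ⊥̸ N | {R}.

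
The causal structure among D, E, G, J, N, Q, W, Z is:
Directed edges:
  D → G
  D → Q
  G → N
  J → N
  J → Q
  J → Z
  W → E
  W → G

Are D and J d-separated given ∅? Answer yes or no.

Yes — D ⊥ J | ∅.

Bayes-Ball from D | ∅ reaches {G,N,Q}.
J ∉ reach(D|∅) ⇒ D ⊥ J | ∅.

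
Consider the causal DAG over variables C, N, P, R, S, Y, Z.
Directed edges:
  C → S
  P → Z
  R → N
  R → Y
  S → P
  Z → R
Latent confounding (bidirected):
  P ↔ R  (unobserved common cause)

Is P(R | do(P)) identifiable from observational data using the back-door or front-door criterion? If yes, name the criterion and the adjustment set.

P(R|do(P)): frontdoor, adjust for {Z}.

desc(P)\{P}={N,R,Y,Z}; candidates ⊆ {C,S}.
P↔R: latent back-door arc(s) into P.
size 0: {}; under {} P still reaches {C,N,R,S,Y} ∋ R.
size 1: {C}, {S}; under {C} P still reaches {N,R,S,Y} ∋ R.
size 2: {C,S}; under {C,S} P still reaches {N,R,Y} ∋ R.
P↔R cannot be blocked by any observed set — no back-door set.
{Z}: (i) intercepts every directed P→R path; (ii) no back-door P→{Z}; (iii) {P} blocks every back-door {Z}→R. Front-door holds.
P(R|do(P)) = Σ_{Z} P(Z|P) Σ_{P'} P(R|Z,P')P(P').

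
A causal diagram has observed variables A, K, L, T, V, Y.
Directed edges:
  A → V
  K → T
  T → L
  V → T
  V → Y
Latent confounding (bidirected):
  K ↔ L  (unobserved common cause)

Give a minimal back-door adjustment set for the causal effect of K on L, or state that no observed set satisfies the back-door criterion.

K→L: no observed back-door set.

desc(K)\{K}={L,T}; candidates ⊆ {A,V,Y}.
K↔L: latent back-door arc(s) into K.
size 0: {}; under {} K still reaches {L} ∋ L.
size 1: {A}, {V}, {Y}; under {A} K still reaches {L} ∋ L.
size 2: {A,V}, {A,Y}, {V,Y}; under {A,V} K still reaches {L} ∋ L.
K↔L cannot be blocked by any observed set — no back-door set.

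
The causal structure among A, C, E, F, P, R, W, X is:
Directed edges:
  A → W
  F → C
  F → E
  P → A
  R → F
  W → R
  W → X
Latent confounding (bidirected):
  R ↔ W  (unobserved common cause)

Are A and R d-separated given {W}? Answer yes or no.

Bayes-Ball from A | {W} reaches {C,E,F,P,R}.
R ∈ reach(A|{W}) ⇒ A ⊥̸ R | {W}.

No — A and R are d-connected given {W}.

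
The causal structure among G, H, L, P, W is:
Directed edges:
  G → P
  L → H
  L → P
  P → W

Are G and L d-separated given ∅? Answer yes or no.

Yes — G ⊥ L | ∅.

Bayes-Ball from G | ∅ reaches {P,W}.
L ∉ reach(G|∅) ⇒ G ⊥ L | ∅.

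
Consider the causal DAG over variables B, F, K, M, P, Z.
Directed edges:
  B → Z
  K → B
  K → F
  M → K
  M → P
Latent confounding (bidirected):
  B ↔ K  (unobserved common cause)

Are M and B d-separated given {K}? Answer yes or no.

No — M and B are d-connected given {K}.

Bayes-Ball from M | {K} reaches {B,P,Z}.
B ∈ reach(M|{K}) ⇒ M ⊥̸ B | {K}.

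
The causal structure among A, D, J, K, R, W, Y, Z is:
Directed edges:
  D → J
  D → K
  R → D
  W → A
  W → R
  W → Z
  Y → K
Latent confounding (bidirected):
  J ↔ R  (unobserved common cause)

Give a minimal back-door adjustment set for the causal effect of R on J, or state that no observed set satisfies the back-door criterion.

R→J: no observed back-door set.

desc(R)\{R}={D,J,K}; candidates ⊆ {A,W,Y,Z}.
R↔J: latent back-door arc(s) into R.
size 0: {}; under {} R still reaches {A,J,W,Z} ∋ J.
size 1: {A}, {W}, {Y} …(+1); under {A} R still reaches {J,W,Z} ∋ J.
size 2: {A,W}, {A,Y}, {A,Z} …(+3); under {A,W} R still reaches {J} ∋ J.
R↔J cannot be blocked by any observed set — no back-door set.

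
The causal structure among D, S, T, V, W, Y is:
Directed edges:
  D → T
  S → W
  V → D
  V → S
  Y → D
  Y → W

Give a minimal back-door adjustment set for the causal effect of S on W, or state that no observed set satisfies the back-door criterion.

desc(S)\{S}={W}; candidates ⊆ {D,T,V,Y}.
∅: S⊥W given ∅ in G with S→· removed — back-door holds.

S→W: minimal back-door set ∅.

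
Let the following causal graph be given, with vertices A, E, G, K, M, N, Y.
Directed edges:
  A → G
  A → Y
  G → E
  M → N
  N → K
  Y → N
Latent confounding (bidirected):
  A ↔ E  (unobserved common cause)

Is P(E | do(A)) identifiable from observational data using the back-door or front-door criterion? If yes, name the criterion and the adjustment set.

P(E|do(A)): frontdoor, adjust for {G}.

desc(A)\{A}={E,G,K,N,Y}; candidates ⊆ {M}.
A↔E: latent back-door arc(s) into A.
size 0: {}; under {} A still reaches {E} ∋ E.
size 1: {M}; under {M} A still reaches {E} ∋ E.
A↔E cannot be blocked by any observed set — no back-door set.
{G}: (i) intercepts every directed A→E path; (ii) no back-door A→{G}; (iii) {A} blocks every back-door {G}→E. Front-door holds.
P(E|do(A)) = Σ_{G} P(G|A) Σ_{A'} P(E|G,A')P(A').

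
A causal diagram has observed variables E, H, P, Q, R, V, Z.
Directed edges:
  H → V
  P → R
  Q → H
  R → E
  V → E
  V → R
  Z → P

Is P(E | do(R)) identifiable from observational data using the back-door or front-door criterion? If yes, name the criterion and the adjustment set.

P(E|do(R)): backdoor, adjust for {V}.

desc(R)\{R}={E}; candidates ⊆ {H,P,Q,V,Z}.
size 0: {}; under {} R still reaches {E,H,P,Q,V,Z} ∋ E.
{V}: R⊥E given {V} in G with R→· removed — back-door holds.
P(E|do(R)) = Σ_{V} P(E|R,V)·P(V).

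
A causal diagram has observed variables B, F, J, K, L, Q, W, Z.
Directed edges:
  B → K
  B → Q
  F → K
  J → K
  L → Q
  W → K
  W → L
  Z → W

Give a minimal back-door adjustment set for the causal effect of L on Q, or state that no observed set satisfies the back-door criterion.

desc(L)\{L}={Q}; candidates ⊆ {B,F,J,K,W,Z}.
∅: L⊥Q given ∅ in G with L→· removed — back-door holds.

L→Q: minimal back-door set ∅.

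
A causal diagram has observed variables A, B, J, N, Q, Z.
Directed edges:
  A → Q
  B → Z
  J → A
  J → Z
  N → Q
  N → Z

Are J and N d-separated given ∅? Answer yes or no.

Yes — J ⊥ N | ∅.

Bayes-Ball from J | ∅ reaches {A,Q,Z}.
N ∉ reach(J|∅) ⇒ J ⊥ N | ∅.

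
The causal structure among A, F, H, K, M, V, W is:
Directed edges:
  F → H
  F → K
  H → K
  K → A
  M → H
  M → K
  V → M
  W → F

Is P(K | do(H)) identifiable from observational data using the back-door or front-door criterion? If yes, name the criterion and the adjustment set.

desc(H)\{H}={A,K}; candidates ⊆ {F,M,V,W}.
size 0: {}; under {} H still reaches {A,F,K,M,V,W} ∋ K.
size 1: {F}, {M}, {V} …(+1); under {F} H still reaches {A,K,M,V} ∋ K.
{F,M}: H⊥K given {F,M} in G with H→· removed — back-door holds.
P(K|do(H)) = Σ_{F,M} P(K|H,F,M)·P(F,M).

P(K|do(H)): backdoor, adjust for {F, M}.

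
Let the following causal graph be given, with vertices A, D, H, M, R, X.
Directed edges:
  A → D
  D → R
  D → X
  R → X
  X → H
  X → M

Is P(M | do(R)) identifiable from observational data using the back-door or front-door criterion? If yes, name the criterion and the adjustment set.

P(M|do(R)): backdoor, adjust for {D}.

desc(R)\{R}={H,M,X}; candidates ⊆ {A,D}.
size 0: {}; under {} R still reaches {A,D,H,M,X} ∋ M.
{D}: R⊥M given {D} in G with R→· removed — back-door holds.
P(M|do(R)) = Σ_{D} P(M|R,D)·P(D).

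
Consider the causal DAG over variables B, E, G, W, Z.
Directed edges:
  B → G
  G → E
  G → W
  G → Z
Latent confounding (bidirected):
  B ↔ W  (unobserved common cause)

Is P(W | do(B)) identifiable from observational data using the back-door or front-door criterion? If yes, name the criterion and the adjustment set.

P(W|do(B)): frontdoor, adjust for {G}.

desc(B)\{B}={E,G,W,Z}; candidates ⊆ {—}.
B↔W: latent back-door arc(s) into B.
size 0: {}; under {} B still reaches {W} ∋ W.
B↔W cannot be blocked by any observed set — no back-door set.
{G}: (i) intercepts every directed B→W path; (ii) no back-door B→{G}; (iii) {B} blocks every back-door {G}→W. Front-door holds.
P(W|do(B)) = Σ_{G} P(G|B) Σ_{B'} P(W|G,B')P(B').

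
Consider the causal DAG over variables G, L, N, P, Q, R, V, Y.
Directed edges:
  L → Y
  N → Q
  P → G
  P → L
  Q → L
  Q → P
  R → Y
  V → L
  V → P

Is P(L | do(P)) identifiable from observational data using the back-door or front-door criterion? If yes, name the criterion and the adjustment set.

desc(P)\{P}={G,L,Y}; candidates ⊆ {N,Q,R,V}.
size 0: {}; under {} P still reaches {L,N,Q,V,Y} ∋ L.
size 1: {N}, {Q}, {R} …(+1); under {N} P still reaches {L,Q,V,Y} ∋ L.
{Q,V}: P⊥L given {Q,V} in G with P→· removed — back-door holds.
P(L|do(P)) = Σ_{Q,V} P(L|P,Q,V)·P(Q,V).

P(L|do(P)): backdoor, adjust for {Q, V}.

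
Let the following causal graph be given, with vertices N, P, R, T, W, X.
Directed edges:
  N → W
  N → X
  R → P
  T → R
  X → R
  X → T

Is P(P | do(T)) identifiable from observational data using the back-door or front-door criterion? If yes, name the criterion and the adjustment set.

desc(T)\{T}={P,R}; candidates ⊆ {N,W,X}.
size 0: {}; under {} T still reaches {N,P,R,W,X} ∋ P.
{X}: T⊥P given {X} in G with T→· removed — back-door holds.
P(P|do(T)) = Σ_{X} P(P|T,X)·P(X).

P(P|do(T)): backdoor, adjust for {X}.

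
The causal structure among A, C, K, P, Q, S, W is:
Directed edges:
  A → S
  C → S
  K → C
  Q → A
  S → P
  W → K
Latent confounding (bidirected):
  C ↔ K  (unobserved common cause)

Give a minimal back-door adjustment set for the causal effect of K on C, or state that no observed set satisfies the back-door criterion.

K→C: no observed back-door set.

desc(K)\{K}={C,P,S}; candidates ⊆ {A,Q,W}.
K↔C: latent back-door arc(s) into K.
size 0: {}; under {} K still reaches {C,P,S,W} ∋ C.
size 1: {A}, {Q}, {W}; under {A} K still reaches {C,P,S,W} ∋ C.
size 2: {A,Q}, {A,W}, {Q,W}; under {A,Q} K still reaches {C,P,S,W} ∋ C.
K↔C cannot be blocked by any observed set — no back-door set.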